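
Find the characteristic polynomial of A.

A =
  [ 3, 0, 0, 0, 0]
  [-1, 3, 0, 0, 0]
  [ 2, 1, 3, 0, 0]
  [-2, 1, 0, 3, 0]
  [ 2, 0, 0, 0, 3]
x^5 - 15*x^4 + 90*x^3 - 270*x^2 + 405*x - 243

Expanding det(x·I − A) (e.g. by cofactor expansion or by noting that A is similar to its Jordan form J, which has the same characteristic polynomial as A) gives
  χ_A(x) = x^5 - 15*x^4 + 90*x^3 - 270*x^2 + 405*x - 243
which factors as (x - 3)^5. The eigenvalues (with algebraic multiplicities) are λ = 3 with multiplicity 5.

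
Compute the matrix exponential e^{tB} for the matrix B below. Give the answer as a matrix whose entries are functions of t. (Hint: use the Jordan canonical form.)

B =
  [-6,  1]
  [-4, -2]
e^{tB} =
  [-2*t*exp(-4*t) + exp(-4*t), t*exp(-4*t)]
  [-4*t*exp(-4*t), 2*t*exp(-4*t) + exp(-4*t)]

Strategy: write B = P · J · P⁻¹ where J is a Jordan canonical form, so e^{tB} = P · e^{tJ} · P⁻¹, and e^{tJ} can be computed block-by-block.

B has Jordan form
J =
  [-4,  1]
  [ 0, -4]
(up to reordering of blocks).

Per-block formulas:
  For a 2×2 Jordan block J_2(-4): exp(t · J_2(-4)) = e^(-4t)·(I + t·N), where N is the 2×2 nilpotent shift.

After assembling e^{tJ} and conjugating by P, we get:

e^{tB} =
  [-2*t*exp(-4*t) + exp(-4*t), t*exp(-4*t)]
  [-4*t*exp(-4*t), 2*t*exp(-4*t) + exp(-4*t)]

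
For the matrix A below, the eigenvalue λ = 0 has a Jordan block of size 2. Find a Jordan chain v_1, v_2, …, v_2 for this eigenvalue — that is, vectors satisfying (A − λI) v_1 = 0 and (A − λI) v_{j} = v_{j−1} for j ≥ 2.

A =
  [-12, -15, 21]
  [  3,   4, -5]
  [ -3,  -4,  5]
A Jordan chain for λ = 0 of length 2:
v_1 = (3, -1, 1)ᵀ
v_2 = (1, -1, 0)ᵀ

Let N = A − (0)·I. We want v_2 with N^2 v_2 = 0 but N^1 v_2 ≠ 0; then v_{j-1} := N · v_j for j = 2, …, 2.

Pick v_2 = (1, -1, 0)ᵀ.
Then v_1 = N · v_2 = (3, -1, 1)ᵀ.

Sanity check: (A − (0)·I) v_1 = (0, 0, 0)ᵀ = 0. ✓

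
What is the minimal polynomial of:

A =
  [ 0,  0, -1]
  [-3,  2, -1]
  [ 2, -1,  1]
x^3 - 3*x^2 + 3*x - 1

The characteristic polynomial is χ_A(x) = (x - 1)^3, so the eigenvalues are known. The minimal polynomial is
  m_A(x) = Π_λ (x − λ)^{k_λ}
where k_λ is the size of the *largest* Jordan block for λ (equivalently, the smallest k with (A − λI)^k v = 0 for every generalised eigenvector v of λ).

  λ = 1: largest Jordan block has size 3, contributing (x − 1)^3

So m_A(x) = (x - 1)^3 = x^3 - 3*x^2 + 3*x - 1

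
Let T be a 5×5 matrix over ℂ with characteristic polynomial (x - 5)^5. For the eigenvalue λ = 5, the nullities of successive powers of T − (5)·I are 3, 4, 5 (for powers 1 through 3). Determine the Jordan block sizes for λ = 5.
Block sizes for λ = 5: [3, 1, 1]

From the dimensions of kernels of powers, the number of Jordan blocks of size at least j is d_j − d_{j−1} where d_j = dim ker(N^j) (with d_0 = 0). Computing the differences gives [3, 1, 1].
The number of blocks of size exactly k is (#blocks of size ≥ k) − (#blocks of size ≥ k + 1), so the partition is: 2 block(s) of size 1, 1 block(s) of size 3.
In nonincreasing order the block sizes are [3, 1, 1].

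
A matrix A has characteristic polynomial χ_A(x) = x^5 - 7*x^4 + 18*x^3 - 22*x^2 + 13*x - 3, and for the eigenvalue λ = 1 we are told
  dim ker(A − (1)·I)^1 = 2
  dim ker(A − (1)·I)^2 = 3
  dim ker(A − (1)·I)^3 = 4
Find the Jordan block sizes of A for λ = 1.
Block sizes for λ = 1: [3, 1]

From the dimensions of kernels of powers, the number of Jordan blocks of size at least j is d_j − d_{j−1} where d_j = dim ker(N^j) (with d_0 = 0). Computing the differences gives [2, 1, 1].
The number of blocks of size exactly k is (#blocks of size ≥ k) − (#blocks of size ≥ k + 1), so the partition is: 1 block(s) of size 1, 1 block(s) of size 3.
In nonincreasing order the block sizes are [3, 1].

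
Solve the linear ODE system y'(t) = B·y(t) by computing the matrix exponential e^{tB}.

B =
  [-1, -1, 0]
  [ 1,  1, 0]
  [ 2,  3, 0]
e^{tB} =
  [1 - t, -t, 0]
  [t, t + 1, 0]
  [t^2/2 + 2*t, t^2/2 + 3*t, 1]

Strategy: write B = P · J · P⁻¹ where J is a Jordan canonical form, so e^{tB} = P · e^{tJ} · P⁻¹, and e^{tJ} can be computed block-by-block.

B has Jordan form
J =
  [0, 1, 0]
  [0, 0, 1]
  [0, 0, 0]
(up to reordering of blocks).

Per-block formulas:
  For a 3×3 Jordan block J_3(0): exp(t · J_3(0)) = e^(0t)·(I + t·N + (t^2/2)·N^2), where N is the 3×3 nilpotent shift.

After assembling e^{tJ} and conjugating by P, we get:

e^{tB} =
  [1 - t, -t, 0]
  [t, t + 1, 0]
  [t^2/2 + 2*t, t^2/2 + 3*t, 1]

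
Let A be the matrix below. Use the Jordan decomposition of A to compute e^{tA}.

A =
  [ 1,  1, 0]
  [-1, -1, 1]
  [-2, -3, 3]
e^{tA} =
  [-t^2*exp(t)/2 + exp(t), -t^2*exp(t) + t*exp(t), t^2*exp(t)/2]
  [-t*exp(t), -2*t*exp(t) + exp(t), t*exp(t)]
  [-t^2*exp(t)/2 - 2*t*exp(t), -t^2*exp(t) - 3*t*exp(t), t^2*exp(t)/2 + 2*t*exp(t) + exp(t)]

Strategy: write A = P · J · P⁻¹ where J is a Jordan canonical form, so e^{tA} = P · e^{tJ} · P⁻¹, and e^{tJ} can be computed block-by-block.

A has Jordan form
J =
  [1, 1, 0]
  [0, 1, 1]
  [0, 0, 1]
(up to reordering of blocks).

Per-block formulas:
  For a 3×3 Jordan block J_3(1): exp(t · J_3(1)) = e^(1t)·(I + t·N + (t^2/2)·N^2), where N is the 3×3 nilpotent shift.

After assembling e^{tJ} and conjugating by P, we get:

e^{tA} =
  [-t^2*exp(t)/2 + exp(t), -t^2*exp(t) + t*exp(t), t^2*exp(t)/2]
  [-t*exp(t), -2*t*exp(t) + exp(t), t*exp(t)]
  [-t^2*exp(t)/2 - 2*t*exp(t), -t^2*exp(t) - 3*t*exp(t), t^2*exp(t)/2 + 2*t*exp(t) + exp(t)]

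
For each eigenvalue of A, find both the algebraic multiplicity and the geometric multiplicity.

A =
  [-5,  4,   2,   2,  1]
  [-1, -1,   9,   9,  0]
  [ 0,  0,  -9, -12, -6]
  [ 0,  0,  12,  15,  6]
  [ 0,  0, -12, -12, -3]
λ = -3: alg = 3, geom = 1; λ = 3: alg = 2, geom = 2

Step 1 — factor the characteristic polynomial to read off the algebraic multiplicities:
  χ_A(x) = (x - 3)^2*(x + 3)^3

Step 2 — compute geometric multiplicities via the rank-nullity identity g(λ) = n − rank(A − λI):
  rank(A − (-3)·I) = 4, so dim ker(A − (-3)·I) = n − 4 = 1
  rank(A − (3)·I) = 3, so dim ker(A − (3)·I) = n − 3 = 2

Summary:
  λ = -3: algebraic multiplicity = 3, geometric multiplicity = 1
  λ = 3: algebraic multiplicity = 2, geometric multiplicity = 2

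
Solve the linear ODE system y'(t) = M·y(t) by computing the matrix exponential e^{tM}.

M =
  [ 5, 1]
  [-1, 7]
e^{tM} =
  [-t*exp(6*t) + exp(6*t), t*exp(6*t)]
  [-t*exp(6*t), t*exp(6*t) + exp(6*t)]

Strategy: write M = P · J · P⁻¹ where J is a Jordan canonical form, so e^{tM} = P · e^{tJ} · P⁻¹, and e^{tJ} can be computed block-by-block.

M has Jordan form
J =
  [6, 1]
  [0, 6]
(up to reordering of blocks).

Per-block formulas:
  For a 2×2 Jordan block J_2(6): exp(t · J_2(6)) = e^(6t)·(I + t·N), where N is the 2×2 nilpotent shift.

After assembling e^{tJ} and conjugating by P, we get:

e^{tM} =
  [-t*exp(6*t) + exp(6*t), t*exp(6*t)]
  [-t*exp(6*t), t*exp(6*t) + exp(6*t)]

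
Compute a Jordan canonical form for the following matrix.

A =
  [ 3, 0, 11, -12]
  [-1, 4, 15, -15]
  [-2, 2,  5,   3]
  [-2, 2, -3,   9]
J_1(3) ⊕ J_3(6)

The characteristic polynomial is
  det(x·I − A) = x^4 - 21*x^3 + 162*x^2 - 540*x + 648 = (x - 6)^3*(x - 3)

Eigenvalues and multiplicities (the geometric multiplicity of λ is n − rank(A − λI), which equals the number of Jordan blocks for λ):
  λ = 3: algebraic multiplicity = 1, geometric multiplicity = 1
  λ = 6: algebraic multiplicity = 3, geometric multiplicity = 1

Determining the block sizes for each eigenvalue:
  λ = 3: one block (gm = 1), so the single block has size am = 1 → block sizes [1]
  λ = 6: one block (gm = 1), so the single block has size am = 3 → block sizes [3]

Assembling the blocks gives a Jordan form
J =
  [3, 0, 0, 0]
  [0, 6, 1, 0]
  [0, 0, 6, 1]
  [0, 0, 0, 6]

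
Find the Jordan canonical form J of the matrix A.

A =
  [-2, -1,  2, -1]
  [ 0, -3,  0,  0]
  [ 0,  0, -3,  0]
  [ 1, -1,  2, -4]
J_2(-3) ⊕ J_1(-3) ⊕ J_1(-3)

The characteristic polynomial is
  det(x·I − A) = x^4 + 12*x^3 + 54*x^2 + 108*x + 81 = (x + 3)^4

Eigenvalues and multiplicities (the geometric multiplicity of λ is n − rank(A − λI), which equals the number of Jordan blocks for λ):
  λ = -3: algebraic multiplicity = 4, geometric multiplicity = 3

Determining the block sizes for each eigenvalue:
  λ = -3: 3 blocks summing to 4 forces exactly one block of size 2 and the rest size 1 → block sizes [2, 1, 1]

Assembling the blocks gives a Jordan form
J =
  [-3,  1,  0,  0]
  [ 0, -3,  0,  0]
  [ 0,  0, -3,  0]
  [ 0,  0,  0, -3]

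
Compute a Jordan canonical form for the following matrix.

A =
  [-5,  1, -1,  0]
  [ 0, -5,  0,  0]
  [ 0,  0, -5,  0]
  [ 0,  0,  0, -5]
J_2(-5) ⊕ J_1(-5) ⊕ J_1(-5)

The characteristic polynomial is
  det(x·I − A) = x^4 + 20*x^3 + 150*x^2 + 500*x + 625 = (x + 5)^4

Eigenvalues and multiplicities (the geometric multiplicity of λ is n − rank(A − λI), which equals the number of Jordan blocks for λ):
  λ = -5: algebraic multiplicity = 4, geometric multiplicity = 3

Determining the block sizes for each eigenvalue:
  λ = -5: 3 blocks summing to 4 forces exactly one block of size 2 and the rest size 1 → block sizes [2, 1, 1]

Assembling the blocks gives a Jordan form
J =
  [-5,  1,  0,  0]
  [ 0, -5,  0,  0]
  [ 0,  0, -5,  0]
  [ 0,  0,  0, -5]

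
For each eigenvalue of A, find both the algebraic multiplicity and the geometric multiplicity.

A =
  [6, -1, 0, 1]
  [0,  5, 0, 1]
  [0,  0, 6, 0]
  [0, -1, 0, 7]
λ = 6: alg = 4, geom = 3

Step 1 — factor the characteristic polynomial to read off the algebraic multiplicities:
  χ_A(x) = (x - 6)^4

Step 2 — compute geometric multiplicities via the rank-nullity identity g(λ) = n − rank(A − λI):
  rank(A − (6)·I) = 1, so dim ker(A − (6)·I) = n − 1 = 3

Summary:
  λ = 6: algebraic multiplicity = 4, geometric multiplicity = 3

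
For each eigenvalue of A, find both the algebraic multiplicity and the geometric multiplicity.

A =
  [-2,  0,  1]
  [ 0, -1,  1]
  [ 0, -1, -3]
λ = -2: alg = 3, geom = 1

Step 1 — factor the characteristic polynomial to read off the algebraic multiplicities:
  χ_A(x) = (x + 2)^3

Step 2 — compute geometric multiplicities via the rank-nullity identity g(λ) = n − rank(A − λI):
  rank(A − (-2)·I) = 2, so dim ker(A − (-2)·I) = n − 2 = 1

Summary:
  λ = -2: algebraic multiplicity = 3, geometric multiplicity = 1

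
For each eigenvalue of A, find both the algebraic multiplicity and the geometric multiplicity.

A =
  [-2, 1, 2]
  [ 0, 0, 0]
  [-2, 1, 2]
λ = 0: alg = 3, geom = 2

Step 1 — factor the characteristic polynomial to read off the algebraic multiplicities:
  χ_A(x) = x^3

Step 2 — compute geometric multiplicities via the rank-nullity identity g(λ) = n − rank(A − λI):
  rank(A − (0)·I) = 1, so dim ker(A − (0)·I) = n − 1 = 2

Summary:
  λ = 0: algebraic multiplicity = 3, geometric multiplicity = 2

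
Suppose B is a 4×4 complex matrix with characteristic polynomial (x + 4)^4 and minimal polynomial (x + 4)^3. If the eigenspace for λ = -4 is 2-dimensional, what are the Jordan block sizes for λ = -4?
Block sizes for λ = -4: [3, 1]

Step 1 — from the characteristic polynomial, algebraic multiplicity of λ = -4 is 4. From dim ker(B − (-4)·I) = 2, there are exactly 2 Jordan blocks for λ = -4.
Step 2 — from the minimal polynomial, the factor (x + 4)^3 tells us the largest block for λ = -4 has size 3.
Step 3 — with total size 4, 2 blocks, and largest block 3, the block sizes (in nonincreasing order) are [3, 1].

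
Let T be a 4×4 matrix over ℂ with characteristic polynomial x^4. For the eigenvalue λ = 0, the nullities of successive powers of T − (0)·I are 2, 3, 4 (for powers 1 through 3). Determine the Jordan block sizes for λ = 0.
Block sizes for λ = 0: [3, 1]

From the dimensions of kernels of powers, the number of Jordan blocks of size at least j is d_j − d_{j−1} where d_j = dim ker(N^j) (with d_0 = 0). Computing the differences gives [2, 1, 1].
The number of blocks of size exactly k is (#blocks of size ≥ k) − (#blocks of size ≥ k + 1), so the partition is: 1 block(s) of size 1, 1 block(s) of size 3.
In nonincreasing order the block sizes are [3, 1].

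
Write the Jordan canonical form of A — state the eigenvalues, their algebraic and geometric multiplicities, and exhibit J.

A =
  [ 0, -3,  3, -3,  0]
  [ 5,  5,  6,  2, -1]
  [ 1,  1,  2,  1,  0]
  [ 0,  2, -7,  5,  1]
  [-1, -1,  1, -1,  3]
J_3(3) ⊕ J_2(3)

The characteristic polynomial is
  det(x·I − A) = x^5 - 15*x^4 + 90*x^3 - 270*x^2 + 405*x - 243 = (x - 3)^5

Eigenvalues and multiplicities (the geometric multiplicity of λ is n − rank(A − λI), which equals the number of Jordan blocks for λ):
  λ = 3: algebraic multiplicity = 5, geometric multiplicity = 2

Determining the block sizes for each eigenvalue:
  λ = 3: with am = 5 and gm = 2, the partition is not yet determined (e.g. several partitions of 5 into 2 parts exist). Let N = A − (3)·I. Computing rank(N^1) = 3, rank(N^2) = 1, rank(N^3) = 0; the number of blocks of size ≥ j is rank(N^{j−1}) − rank(N^j), giving [2, 2, 1]. So we have 1 block(s) of size 3, 1 block(s) of size 2 → block sizes [3, 2]

Assembling the blocks gives a Jordan form
J =
  [3, 1, 0, 0, 0]
  [0, 3, 1, 0, 0]
  [0, 0, 3, 0, 0]
  [0, 0, 0, 3, 1]
  [0, 0, 0, 0, 3]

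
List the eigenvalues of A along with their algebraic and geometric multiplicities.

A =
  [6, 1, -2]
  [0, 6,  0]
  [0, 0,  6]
λ = 6: alg = 3, geom = 2

Step 1 — factor the characteristic polynomial to read off the algebraic multiplicities:
  χ_A(x) = (x - 6)^3

Step 2 — compute geometric multiplicities via the rank-nullity identity g(λ) = n − rank(A − λI):
  rank(A − (6)·I) = 1, so dim ker(A − (6)·I) = n − 1 = 2

Summary:
  λ = 6: algebraic multiplicity = 3, geometric multiplicity = 2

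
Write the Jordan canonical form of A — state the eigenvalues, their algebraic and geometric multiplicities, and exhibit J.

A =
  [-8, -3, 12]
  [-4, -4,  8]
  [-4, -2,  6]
J_2(-2) ⊕ J_1(-2)

The characteristic polynomial is
  det(x·I − A) = x^3 + 6*x^2 + 12*x + 8 = (x + 2)^3

Eigenvalues and multiplicities (the geometric multiplicity of λ is n − rank(A − λI), which equals the number of Jordan blocks for λ):
  λ = -2: algebraic multiplicity = 3, geometric multiplicity = 2

Determining the block sizes for each eigenvalue:
  λ = -2: 2 blocks summing to 3 forces exactly one block of size 2 and the rest size 1 → block sizes [2, 1]

Assembling the blocks gives a Jordan form
J =
  [-2,  1,  0]
  [ 0, -2,  0]
  [ 0,  0, -2]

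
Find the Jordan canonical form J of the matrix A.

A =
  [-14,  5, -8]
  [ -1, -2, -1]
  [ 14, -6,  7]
J_3(-3)

The characteristic polynomial is
  det(x·I − A) = x^3 + 9*x^2 + 27*x + 27 = (x + 3)^3

Eigenvalues and multiplicities (the geometric multiplicity of λ is n − rank(A − λI), which equals the number of Jordan blocks for λ):
  λ = -3: algebraic multiplicity = 3, geometric multiplicity = 1

Determining the block sizes for each eigenvalue:
  λ = -3: one block (gm = 1), so the single block has size am = 3 → block sizes [3]

Assembling the blocks gives a Jordan form
J =
  [-3,  1,  0]
  [ 0, -3,  1]
  [ 0,  0, -3]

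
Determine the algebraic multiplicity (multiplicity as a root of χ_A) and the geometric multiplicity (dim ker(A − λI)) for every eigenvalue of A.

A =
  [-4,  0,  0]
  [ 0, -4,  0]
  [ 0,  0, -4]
λ = -4: alg = 3, geom = 3

Step 1 — factor the characteristic polynomial to read off the algebraic multiplicities:
  χ_A(x) = (x + 4)^3

Step 2 — compute geometric multiplicities via the rank-nullity identity g(λ) = n − rank(A − λI):
  rank(A − (-4)·I) = 0, so dim ker(A − (-4)·I) = n − 0 = 3

Summary:
  λ = -4: algebraic multiplicity = 3, geometric multiplicity = 3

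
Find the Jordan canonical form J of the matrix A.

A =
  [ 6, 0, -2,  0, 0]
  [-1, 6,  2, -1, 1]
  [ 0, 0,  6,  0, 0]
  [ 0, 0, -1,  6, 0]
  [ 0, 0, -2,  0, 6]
J_3(6) ⊕ J_1(6) ⊕ J_1(6)

The characteristic polynomial is
  det(x·I − A) = x^5 - 30*x^4 + 360*x^3 - 2160*x^2 + 6480*x - 7776 = (x - 6)^5

Eigenvalues and multiplicities (the geometric multiplicity of λ is n − rank(A − λI), which equals the number of Jordan blocks for λ):
  λ = 6: algebraic multiplicity = 5, geometric multiplicity = 3

Determining the block sizes for each eigenvalue:
  λ = 6: with am = 5 and gm = 3, the partition is not yet determined (e.g. several partitions of 5 into 3 parts exist). Let N = A − (6)·I. Computing rank(N^1) = 2, rank(N^2) = 1, rank(N^3) = 0; the number of blocks of size ≥ j is rank(N^{j−1}) − rank(N^j), giving [3, 1, 1]. So we have 1 block(s) of size 3, 2 block(s) of size 1 → block sizes [3, 1, 1]

Assembling the blocks gives a Jordan form
J =
  [6, 1, 0, 0, 0]
  [0, 6, 1, 0, 0]
  [0, 0, 6, 0, 0]
  [0, 0, 0, 6, 0]
  [0, 0, 0, 0, 6]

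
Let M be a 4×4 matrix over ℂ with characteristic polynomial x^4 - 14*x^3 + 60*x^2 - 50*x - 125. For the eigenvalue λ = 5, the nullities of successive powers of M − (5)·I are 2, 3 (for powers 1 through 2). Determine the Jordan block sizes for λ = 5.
Block sizes for λ = 5: [2, 1]

From the dimensions of kernels of powers, the number of Jordan blocks of size at least j is d_j − d_{j−1} where d_j = dim ker(N^j) (with d_0 = 0). Computing the differences gives [2, 1].
The number of blocks of size exactly k is (#blocks of size ≥ k) − (#blocks of size ≥ k + 1), so the partition is: 1 block(s) of size 1, 1 block(s) of size 2.
In nonincreasing order the block sizes are [2, 1].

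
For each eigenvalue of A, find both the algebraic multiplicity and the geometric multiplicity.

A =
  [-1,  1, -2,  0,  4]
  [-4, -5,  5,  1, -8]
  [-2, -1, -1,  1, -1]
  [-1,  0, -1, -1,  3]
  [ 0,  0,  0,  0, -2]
λ = -2: alg = 5, geom = 2

Step 1 — factor the characteristic polynomial to read off the algebraic multiplicities:
  χ_A(x) = (x + 2)^5

Step 2 — compute geometric multiplicities via the rank-nullity identity g(λ) = n − rank(A − λI):
  rank(A − (-2)·I) = 3, so dim ker(A − (-2)·I) = n − 3 = 2

Summary:
  λ = -2: algebraic multiplicity = 5, geometric multiplicity = 2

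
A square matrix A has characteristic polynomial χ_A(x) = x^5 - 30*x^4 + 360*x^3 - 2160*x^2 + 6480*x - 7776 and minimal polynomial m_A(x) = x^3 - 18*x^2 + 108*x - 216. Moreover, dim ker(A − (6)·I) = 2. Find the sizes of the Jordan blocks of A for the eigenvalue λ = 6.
Block sizes for λ = 6: [3, 2]

Step 1 — from the characteristic polynomial, algebraic multiplicity of λ = 6 is 5. From dim ker(A − (6)·I) = 2, there are exactly 2 Jordan blocks for λ = 6.
Step 2 — from the minimal polynomial, the factor (x − 6)^3 tells us the largest block for λ = 6 has size 3.
Step 3 — with total size 5, 2 blocks, and largest block 3, the block sizes (in nonincreasing order) are [3, 2].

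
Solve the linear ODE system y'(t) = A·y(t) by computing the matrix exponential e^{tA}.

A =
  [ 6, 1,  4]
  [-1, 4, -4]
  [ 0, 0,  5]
e^{tA} =
  [t*exp(5*t) + exp(5*t), t*exp(5*t), 4*t*exp(5*t)]
  [-t*exp(5*t), -t*exp(5*t) + exp(5*t), -4*t*exp(5*t)]
  [0, 0, exp(5*t)]

Strategy: write A = P · J · P⁻¹ where J is a Jordan canonical form, so e^{tA} = P · e^{tJ} · P⁻¹, and e^{tJ} can be computed block-by-block.

A has Jordan form
J =
  [5, 1, 0]
  [0, 5, 0]
  [0, 0, 5]
(up to reordering of blocks).

Per-block formulas:
  For a 1×1 block at λ = 5: exp(t · [5]) = [e^(5t)].
  For a 2×2 Jordan block J_2(5): exp(t · J_2(5)) = e^(5t)·(I + t·N), where N is the 2×2 nilpotent shift.

After assembling e^{tJ} and conjugating by P, we get:

e^{tA} =
  [t*exp(5*t) + exp(5*t), t*exp(5*t), 4*t*exp(5*t)]
  [-t*exp(5*t), -t*exp(5*t) + exp(5*t), -4*t*exp(5*t)]
  [0, 0, exp(5*t)]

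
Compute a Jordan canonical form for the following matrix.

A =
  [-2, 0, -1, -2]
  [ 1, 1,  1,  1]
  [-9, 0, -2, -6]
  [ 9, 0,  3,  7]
J_3(1) ⊕ J_1(1)

The characteristic polynomial is
  det(x·I − A) = x^4 - 4*x^3 + 6*x^2 - 4*x + 1 = (x - 1)^4

Eigenvalues and multiplicities (the geometric multiplicity of λ is n − rank(A − λI), which equals the number of Jordan blocks for λ):
  λ = 1: algebraic multiplicity = 4, geometric multiplicity = 2

Determining the block sizes for each eigenvalue:
  λ = 1: with am = 4 and gm = 2, the partition is not yet determined (e.g. several partitions of 4 into 2 parts exist). Let N = A − (1)·I. Computing rank(N^1) = 2, rank(N^2) = 1, rank(N^3) = 0; the number of blocks of size ≥ j is rank(N^{j−1}) − rank(N^j), giving [2, 1, 1]. So we have 1 block(s) of size 3, 1 block(s) of size 1 → block sizes [3, 1]

Assembling the blocks gives a Jordan form
J =
  [1, 1, 0, 0]
  [0, 1, 1, 0]
  [0, 0, 1, 0]
  [0, 0, 0, 1]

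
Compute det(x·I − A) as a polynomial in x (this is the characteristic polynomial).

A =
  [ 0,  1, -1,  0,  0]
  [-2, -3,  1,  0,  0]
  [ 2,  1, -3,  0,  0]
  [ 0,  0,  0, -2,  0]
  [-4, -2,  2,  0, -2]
x^5 + 10*x^4 + 40*x^3 + 80*x^2 + 80*x + 32

Expanding det(x·I − A) (e.g. by cofactor expansion or by noting that A is similar to its Jordan form J, which has the same characteristic polynomial as A) gives
  χ_A(x) = x^5 + 10*x^4 + 40*x^3 + 80*x^2 + 80*x + 32
which factors as (x + 2)^5. The eigenvalues (with algebraic multiplicities) are λ = -2 with multiplicity 5.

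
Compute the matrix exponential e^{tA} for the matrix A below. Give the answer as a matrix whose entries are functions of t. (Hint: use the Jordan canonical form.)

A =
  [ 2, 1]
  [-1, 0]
e^{tA} =
  [t*exp(t) + exp(t), t*exp(t)]
  [-t*exp(t), -t*exp(t) + exp(t)]

Strategy: write A = P · J · P⁻¹ where J is a Jordan canonical form, so e^{tA} = P · e^{tJ} · P⁻¹, and e^{tJ} can be computed block-by-block.

A has Jordan form
J =
  [1, 1]
  [0, 1]
(up to reordering of blocks).

Per-block formulas:
  For a 2×2 Jordan block J_2(1): exp(t · J_2(1)) = e^(1t)·(I + t·N), where N is the 2×2 nilpotent shift.

After assembling e^{tJ} and conjugating by P, we get:

e^{tA} =
  [t*exp(t) + exp(t), t*exp(t)]
  [-t*exp(t), -t*exp(t) + exp(t)]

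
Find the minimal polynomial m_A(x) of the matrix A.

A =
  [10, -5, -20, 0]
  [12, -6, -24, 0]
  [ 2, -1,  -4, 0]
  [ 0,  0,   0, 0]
x^2

The characteristic polynomial is χ_A(x) = x^4, so the eigenvalues are known. The minimal polynomial is
  m_A(x) = Π_λ (x − λ)^{k_λ}
where k_λ is the size of the *largest* Jordan block for λ (equivalently, the smallest k with (A − λI)^k v = 0 for every generalised eigenvector v of λ).

  λ = 0: largest Jordan block has size 2, contributing (x − 0)^2

So m_A(x) = x^2 = x^2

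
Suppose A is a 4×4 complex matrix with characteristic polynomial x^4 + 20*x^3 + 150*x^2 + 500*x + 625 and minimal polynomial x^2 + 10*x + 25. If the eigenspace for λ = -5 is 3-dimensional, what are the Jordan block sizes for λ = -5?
Block sizes for λ = -5: [2, 1, 1]

Step 1 — from the characteristic polynomial, algebraic multiplicity of λ = -5 is 4. From dim ker(A − (-5)·I) = 3, there are exactly 3 Jordan blocks for λ = -5.
Step 2 — from the minimal polynomial, the factor (x + 5)^2 tells us the largest block for λ = -5 has size 2.
Step 3 — with total size 4, 3 blocks, and largest block 2, the block sizes (in nonincreasing order) are [2, 1, 1].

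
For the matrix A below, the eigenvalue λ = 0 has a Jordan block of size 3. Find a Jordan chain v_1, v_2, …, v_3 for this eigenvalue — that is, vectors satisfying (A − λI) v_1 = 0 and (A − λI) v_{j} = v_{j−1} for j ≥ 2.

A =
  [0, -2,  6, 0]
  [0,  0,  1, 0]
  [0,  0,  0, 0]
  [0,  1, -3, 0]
A Jordan chain for λ = 0 of length 3:
v_1 = (-2, 0, 0, 1)ᵀ
v_2 = (6, 1, 0, -3)ᵀ
v_3 = (0, 0, 1, 0)ᵀ

Let N = A − (0)·I. We want v_3 with N^3 v_3 = 0 but N^2 v_3 ≠ 0; then v_{j-1} := N · v_j for j = 3, …, 2.

Pick v_3 = (0, 0, 1, 0)ᵀ.
Then v_2 = N · v_3 = (6, 1, 0, -3)ᵀ.
Then v_1 = N · v_2 = (-2, 0, 0, 1)ᵀ.

Sanity check: (A − (0)·I) v_1 = (0, 0, 0, 0)ᵀ = 0. ✓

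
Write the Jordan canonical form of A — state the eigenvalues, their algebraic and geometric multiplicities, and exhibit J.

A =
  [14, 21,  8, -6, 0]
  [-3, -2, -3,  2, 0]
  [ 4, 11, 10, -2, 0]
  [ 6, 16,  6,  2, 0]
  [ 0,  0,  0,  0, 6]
J_3(6) ⊕ J_1(6) ⊕ J_1(6)

The characteristic polynomial is
  det(x·I − A) = x^5 - 30*x^4 + 360*x^3 - 2160*x^2 + 6480*x - 7776 = (x - 6)^5

Eigenvalues and multiplicities (the geometric multiplicity of λ is n − rank(A − λI), which equals the number of Jordan blocks for λ):
  λ = 6: algebraic multiplicity = 5, geometric multiplicity = 3

Determining the block sizes for each eigenvalue:
  λ = 6: with am = 5 and gm = 3, the partition is not yet determined (e.g. several partitions of 5 into 3 parts exist). Let N = A − (6)·I. Computing rank(N^1) = 2, rank(N^2) = 1, rank(N^3) = 0; the number of blocks of size ≥ j is rank(N^{j−1}) − rank(N^j), giving [3, 1, 1]. So we have 1 block(s) of size 3, 2 block(s) of size 1 → block sizes [3, 1, 1]

Assembling the blocks gives a Jordan form
J =
  [6, 1, 0, 0, 0]
  [0, 6, 1, 0, 0]
  [0, 0, 6, 0, 0]
  [0, 0, 0, 6, 0]
  [0, 0, 0, 0, 6]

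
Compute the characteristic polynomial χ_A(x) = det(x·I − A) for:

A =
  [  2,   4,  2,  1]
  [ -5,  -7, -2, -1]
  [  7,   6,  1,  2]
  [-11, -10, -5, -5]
x^4 + 9*x^3 + 30*x^2 + 44*x + 24

Expanding det(x·I − A) (e.g. by cofactor expansion or by noting that A is similar to its Jordan form J, which has the same characteristic polynomial as A) gives
  χ_A(x) = x^4 + 9*x^3 + 30*x^2 + 44*x + 24
which factors as (x + 2)^3*(x + 3). The eigenvalues (with algebraic multiplicities) are λ = -3 with multiplicity 1, λ = -2 with multiplicity 3.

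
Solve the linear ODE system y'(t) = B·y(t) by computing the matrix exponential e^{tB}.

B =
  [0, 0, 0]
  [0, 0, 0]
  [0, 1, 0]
e^{tB} =
  [1, 0, 0]
  [0, 1, 0]
  [0, t, 1]

Strategy: write B = P · J · P⁻¹ where J is a Jordan canonical form, so e^{tB} = P · e^{tJ} · P⁻¹, and e^{tJ} can be computed block-by-block.

B has Jordan form
J =
  [0, 1, 0]
  [0, 0, 0]
  [0, 0, 0]
(up to reordering of blocks).

Per-block formulas:
  For a 2×2 Jordan block J_2(0): exp(t · J_2(0)) = e^(0t)·(I + t·N), where N is the 2×2 nilpotent shift.
  For a 1×1 block at λ = 0: exp(t · [0]) = [e^(0t)].

After assembling e^{tJ} and conjugating by P, we get:

e^{tB} =
  [1, 0, 0]
  [0, 1, 0]
  [0, t, 1]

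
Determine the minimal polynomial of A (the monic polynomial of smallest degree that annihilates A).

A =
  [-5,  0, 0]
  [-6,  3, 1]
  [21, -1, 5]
x^3 - 3*x^2 - 24*x + 80

The characteristic polynomial is χ_A(x) = (x - 4)^2*(x + 5), so the eigenvalues are known. The minimal polynomial is
  m_A(x) = Π_λ (x − λ)^{k_λ}
where k_λ is the size of the *largest* Jordan block for λ (equivalently, the smallest k with (A − λI)^k v = 0 for every generalised eigenvector v of λ).

  λ = -5: largest Jordan block has size 1, contributing (x + 5)
  λ = 4: largest Jordan block has size 2, contributing (x − 4)^2

So m_A(x) = (x - 4)^2*(x + 5) = x^3 - 3*x^2 - 24*x + 80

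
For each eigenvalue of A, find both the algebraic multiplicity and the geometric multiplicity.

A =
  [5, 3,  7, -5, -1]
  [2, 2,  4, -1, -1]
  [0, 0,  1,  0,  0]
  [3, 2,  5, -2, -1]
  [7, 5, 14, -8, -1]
λ = 1: alg = 5, geom = 2

Step 1 — factor the characteristic polynomial to read off the algebraic multiplicities:
  χ_A(x) = (x - 1)^5

Step 2 — compute geometric multiplicities via the rank-nullity identity g(λ) = n − rank(A − λI):
  rank(A − (1)·I) = 3, so dim ker(A − (1)·I) = n − 3 = 2

Summary:
  λ = 1: algebraic multiplicity = 5, geometric multiplicity = 2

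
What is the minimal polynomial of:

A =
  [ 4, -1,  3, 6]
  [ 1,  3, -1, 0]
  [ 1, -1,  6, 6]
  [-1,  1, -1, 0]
x^4 - 13*x^3 + 63*x^2 - 135*x + 108

The characteristic polynomial is χ_A(x) = (x - 4)*(x - 3)^3, so the eigenvalues are known. The minimal polynomial is
  m_A(x) = Π_λ (x − λ)^{k_λ}
where k_λ is the size of the *largest* Jordan block for λ (equivalently, the smallest k with (A − λI)^k v = 0 for every generalised eigenvector v of λ).

  λ = 3: largest Jordan block has size 3, contributing (x − 3)^3
  λ = 4: largest Jordan block has size 1, contributing (x − 4)

So m_A(x) = (x - 4)*(x - 3)^3 = x^4 - 13*x^3 + 63*x^2 - 135*x + 108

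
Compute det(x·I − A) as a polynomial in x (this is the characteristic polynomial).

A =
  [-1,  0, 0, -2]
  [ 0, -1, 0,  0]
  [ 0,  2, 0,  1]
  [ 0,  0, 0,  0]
x^4 + 2*x^3 + x^2

Expanding det(x·I − A) (e.g. by cofactor expansion or by noting that A is similar to its Jordan form J, which has the same characteristic polynomial as A) gives
  χ_A(x) = x^4 + 2*x^3 + x^2
which factors as x^2*(x + 1)^2. The eigenvalues (with algebraic multiplicities) are λ = -1 with multiplicity 2, λ = 0 with multiplicity 2.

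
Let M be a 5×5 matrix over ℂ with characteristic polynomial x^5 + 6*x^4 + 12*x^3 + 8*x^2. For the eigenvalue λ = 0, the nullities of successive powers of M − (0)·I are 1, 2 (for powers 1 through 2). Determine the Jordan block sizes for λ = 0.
Block sizes for λ = 0: [2]

From the dimensions of kernels of powers, the number of Jordan blocks of size at least j is d_j − d_{j−1} where d_j = dim ker(N^j) (with d_0 = 0). Computing the differences gives [1, 1].
The number of blocks of size exactly k is (#blocks of size ≥ k) − (#blocks of size ≥ k + 1), so the partition is: 1 block(s) of size 2.
In nonincreasing order the block sizes are [2].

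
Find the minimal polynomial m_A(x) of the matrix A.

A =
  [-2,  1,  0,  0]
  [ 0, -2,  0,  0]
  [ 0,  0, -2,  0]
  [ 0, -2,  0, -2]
x^2 + 4*x + 4

The characteristic polynomial is χ_A(x) = (x + 2)^4, so the eigenvalues are known. The minimal polynomial is
  m_A(x) = Π_λ (x − λ)^{k_λ}
where k_λ is the size of the *largest* Jordan block for λ (equivalently, the smallest k with (A − λI)^k v = 0 for every generalised eigenvector v of λ).

  λ = -2: largest Jordan block has size 2, contributing (x + 2)^2

So m_A(x) = (x + 2)^2 = x^2 + 4*x + 4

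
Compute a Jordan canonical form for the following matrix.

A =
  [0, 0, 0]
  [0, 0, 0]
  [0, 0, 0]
J_1(0) ⊕ J_1(0) ⊕ J_1(0)

The characteristic polynomial is
  det(x·I − A) = x^3

Eigenvalues and multiplicities (the geometric multiplicity of λ is n − rank(A − λI), which equals the number of Jordan blocks for λ):
  λ = 0: algebraic multiplicity = 3, geometric multiplicity = 3

Determining the block sizes for each eigenvalue:
  λ = 0: gm = am = 3, so every block has size 1 → block sizes [1, 1, 1]

Assembling the blocks gives a Jordan form
J =
  [0, 0, 0]
  [0, 0, 0]
  [0, 0, 0]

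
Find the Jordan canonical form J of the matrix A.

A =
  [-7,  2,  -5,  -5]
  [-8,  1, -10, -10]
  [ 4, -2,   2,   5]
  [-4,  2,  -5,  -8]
J_2(-3) ⊕ J_1(-3) ⊕ J_1(-3)

The characteristic polynomial is
  det(x·I − A) = x^4 + 12*x^3 + 54*x^2 + 108*x + 81 = (x + 3)^4

Eigenvalues and multiplicities (the geometric multiplicity of λ is n − rank(A − λI), which equals the number of Jordan blocks for λ):
  λ = -3: algebraic multiplicity = 4, geometric multiplicity = 3

Determining the block sizes for each eigenvalue:
  λ = -3: 3 blocks summing to 4 forces exactly one block of size 2 and the rest size 1 → block sizes [2, 1, 1]

Assembling the blocks gives a Jordan form
J =
  [-3,  1,  0,  0]
  [ 0, -3,  0,  0]
  [ 0,  0, -3,  0]
  [ 0,  0,  0, -3]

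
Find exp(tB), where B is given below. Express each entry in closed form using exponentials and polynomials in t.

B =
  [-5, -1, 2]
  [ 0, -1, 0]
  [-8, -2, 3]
e^{tB} =
  [-4*t*exp(-t) + exp(-t), -t*exp(-t), 2*t*exp(-t)]
  [0, exp(-t), 0]
  [-8*t*exp(-t), -2*t*exp(-t), 4*t*exp(-t) + exp(-t)]

Strategy: write B = P · J · P⁻¹ where J is a Jordan canonical form, so e^{tB} = P · e^{tJ} · P⁻¹, and e^{tJ} can be computed block-by-block.

B has Jordan form
J =
  [-1,  1,  0]
  [ 0, -1,  0]
  [ 0,  0, -1]
(up to reordering of blocks).

Per-block formulas:
  For a 1×1 block at λ = -1: exp(t · [-1]) = [e^(-1t)].
  For a 2×2 Jordan block J_2(-1): exp(t · J_2(-1)) = e^(-1t)·(I + t·N), where N is the 2×2 nilpotent shift.

After assembling e^{tJ} and conjugating by P, we get:

e^{tB} =
  [-4*t*exp(-t) + exp(-t), -t*exp(-t), 2*t*exp(-t)]
  [0, exp(-t), 0]
  [-8*t*exp(-t), -2*t*exp(-t), 4*t*exp(-t) + exp(-t)]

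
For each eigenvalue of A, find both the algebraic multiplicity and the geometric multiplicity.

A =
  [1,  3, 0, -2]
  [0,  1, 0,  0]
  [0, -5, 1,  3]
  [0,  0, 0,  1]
λ = 1: alg = 4, geom = 2

Step 1 — factor the characteristic polynomial to read off the algebraic multiplicities:
  χ_A(x) = (x - 1)^4

Step 2 — compute geometric multiplicities via the rank-nullity identity g(λ) = n − rank(A − λI):
  rank(A − (1)·I) = 2, so dim ker(A − (1)·I) = n − 2 = 2

Summary:
  λ = 1: algebraic multiplicity = 4, geometric multiplicity = 2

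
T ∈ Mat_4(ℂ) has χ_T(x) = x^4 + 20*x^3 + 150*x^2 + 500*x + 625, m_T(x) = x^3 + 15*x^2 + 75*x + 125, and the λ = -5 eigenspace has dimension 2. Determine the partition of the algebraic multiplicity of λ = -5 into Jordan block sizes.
Block sizes for λ = -5: [3, 1]

Step 1 — from the characteristic polynomial, algebraic multiplicity of λ = -5 is 4. From dim ker(T − (-5)·I) = 2, there are exactly 2 Jordan blocks for λ = -5.
Step 2 — from the minimal polynomial, the factor (x + 5)^3 tells us the largest block for λ = -5 has size 3.
Step 3 — with total size 4, 2 blocks, and largest block 3, the block sizes (in nonincreasing order) are [3, 1].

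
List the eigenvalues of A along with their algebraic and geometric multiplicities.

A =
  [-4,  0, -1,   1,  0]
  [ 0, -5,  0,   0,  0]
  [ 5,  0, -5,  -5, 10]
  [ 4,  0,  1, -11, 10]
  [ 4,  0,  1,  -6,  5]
λ = -5: alg = 4, geom = 3; λ = 0: alg = 1, geom = 1

Step 1 — factor the characteristic polynomial to read off the algebraic multiplicities:
  χ_A(x) = x*(x + 5)^4

Step 2 — compute geometric multiplicities via the rank-nullity identity g(λ) = n − rank(A − λI):
  rank(A − (-5)·I) = 2, so dim ker(A − (-5)·I) = n − 2 = 3
  rank(A − (0)·I) = 4, so dim ker(A − (0)·I) = n − 4 = 1

Summary:
  λ = -5: algebraic multiplicity = 4, geometric multiplicity = 3
  λ = 0: algebraic multiplicity = 1, geometric multiplicity = 1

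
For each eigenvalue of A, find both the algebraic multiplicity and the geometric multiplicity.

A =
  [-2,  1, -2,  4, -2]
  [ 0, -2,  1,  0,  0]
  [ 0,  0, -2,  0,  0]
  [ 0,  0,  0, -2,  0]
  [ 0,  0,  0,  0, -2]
λ = -2: alg = 5, geom = 3

Step 1 — factor the characteristic polynomial to read off the algebraic multiplicities:
  χ_A(x) = (x + 2)^5

Step 2 — compute geometric multiplicities via the rank-nullity identity g(λ) = n − rank(A − λI):
  rank(A − (-2)·I) = 2, so dim ker(A − (-2)·I) = n − 2 = 3

Summary:
  λ = -2: algebraic multiplicity = 5, geometric multiplicity = 3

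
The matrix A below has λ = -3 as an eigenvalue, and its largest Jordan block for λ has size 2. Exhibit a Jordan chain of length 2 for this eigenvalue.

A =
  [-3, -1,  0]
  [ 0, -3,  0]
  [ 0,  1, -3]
A Jordan chain for λ = -3 of length 2:
v_1 = (-1, 0, 1)ᵀ
v_2 = (0, 1, 0)ᵀ

Let N = A − (-3)·I. We want v_2 with N^2 v_2 = 0 but N^1 v_2 ≠ 0; then v_{j-1} := N · v_j for j = 2, …, 2.

Pick v_2 = (0, 1, 0)ᵀ.
Then v_1 = N · v_2 = (-1, 0, 1)ᵀ.

Sanity check: (A − (-3)·I) v_1 = (0, 0, 0)ᵀ = 0. ✓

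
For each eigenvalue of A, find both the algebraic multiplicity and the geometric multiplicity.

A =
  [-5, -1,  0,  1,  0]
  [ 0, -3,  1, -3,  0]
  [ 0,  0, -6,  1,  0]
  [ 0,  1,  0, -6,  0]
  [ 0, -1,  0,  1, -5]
λ = -5: alg = 5, geom = 3

Step 1 — factor the characteristic polynomial to read off the algebraic multiplicities:
  χ_A(x) = (x + 5)^5

Step 2 — compute geometric multiplicities via the rank-nullity identity g(λ) = n − rank(A − λI):
  rank(A − (-5)·I) = 2, so dim ker(A − (-5)·I) = n − 2 = 3

Summary:
  λ = -5: algebraic multiplicity = 5, geometric multiplicity = 3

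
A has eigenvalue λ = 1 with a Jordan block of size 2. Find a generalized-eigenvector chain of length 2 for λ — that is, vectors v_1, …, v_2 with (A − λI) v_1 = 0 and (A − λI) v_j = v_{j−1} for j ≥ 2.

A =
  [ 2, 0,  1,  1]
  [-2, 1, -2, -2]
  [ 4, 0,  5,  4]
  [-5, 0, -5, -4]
A Jordan chain for λ = 1 of length 2:
v_1 = (1, -2, 4, -5)ᵀ
v_2 = (1, 0, 0, 0)ᵀ

Let N = A − (1)·I. We want v_2 with N^2 v_2 = 0 but N^1 v_2 ≠ 0; then v_{j-1} := N · v_j for j = 2, …, 2.

Pick v_2 = (1, 0, 0, 0)ᵀ.
Then v_1 = N · v_2 = (1, -2, 4, -5)ᵀ.

Sanity check: (A − (1)·I) v_1 = (0, 0, 0, 0)ᵀ = 0. ✓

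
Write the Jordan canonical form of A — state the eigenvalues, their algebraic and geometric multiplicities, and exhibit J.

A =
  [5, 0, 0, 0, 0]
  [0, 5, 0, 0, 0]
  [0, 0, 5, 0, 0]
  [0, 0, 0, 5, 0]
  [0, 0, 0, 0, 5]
J_1(5) ⊕ J_1(5) ⊕ J_1(5) ⊕ J_1(5) ⊕ J_1(5)

The characteristic polynomial is
  det(x·I − A) = x^5 - 25*x^4 + 250*x^3 - 1250*x^2 + 3125*x - 3125 = (x - 5)^5

Eigenvalues and multiplicities (the geometric multiplicity of λ is n − rank(A − λI), which equals the number of Jordan blocks for λ):
  λ = 5: algebraic multiplicity = 5, geometric multiplicity = 5

Determining the block sizes for each eigenvalue:
  λ = 5: gm = am = 5, so every block has size 1 → block sizes [1, 1, 1, 1, 1]

Assembling the blocks gives a Jordan form
J =
  [5, 0, 0, 0, 0]
  [0, 5, 0, 0, 0]
  [0, 0, 5, 0, 0]
  [0, 0, 0, 5, 0]
  [0, 0, 0, 0, 5]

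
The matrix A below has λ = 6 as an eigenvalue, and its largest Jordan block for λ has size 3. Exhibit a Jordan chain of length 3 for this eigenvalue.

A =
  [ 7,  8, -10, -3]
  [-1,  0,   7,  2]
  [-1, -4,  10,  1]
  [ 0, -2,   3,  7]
A Jordan chain for λ = 6 of length 3:
v_1 = (3, -2, -1, -1)ᵀ
v_2 = (1, -1, -1, 0)ᵀ
v_3 = (1, 0, 0, 0)ᵀ

Let N = A − (6)·I. We want v_3 with N^3 v_3 = 0 but N^2 v_3 ≠ 0; then v_{j-1} := N · v_j for j = 3, …, 2.

Pick v_3 = (1, 0, 0, 0)ᵀ.
Then v_2 = N · v_3 = (1, -1, -1, 0)ᵀ.
Then v_1 = N · v_2 = (3, -2, -1, -1)ᵀ.

Sanity check: (A − (6)·I) v_1 = (0, 0, 0, 0)ᵀ = 0. ✓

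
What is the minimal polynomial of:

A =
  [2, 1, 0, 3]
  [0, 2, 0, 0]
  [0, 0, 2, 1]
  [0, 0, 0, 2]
x^2 - 4*x + 4

The characteristic polynomial is χ_A(x) = (x - 2)^4, so the eigenvalues are known. The minimal polynomial is
  m_A(x) = Π_λ (x − λ)^{k_λ}
where k_λ is the size of the *largest* Jordan block for λ (equivalently, the smallest k with (A − λI)^k v = 0 for every generalised eigenvector v of λ).

  λ = 2: largest Jordan block has size 2, contributing (x − 2)^2

So m_A(x) = (x - 2)^2 = x^2 - 4*x + 4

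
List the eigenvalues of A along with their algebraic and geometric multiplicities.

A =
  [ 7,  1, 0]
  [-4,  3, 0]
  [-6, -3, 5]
λ = 5: alg = 3, geom = 2

Step 1 — factor the characteristic polynomial to read off the algebraic multiplicities:
  χ_A(x) = (x - 5)^3

Step 2 — compute geometric multiplicities via the rank-nullity identity g(λ) = n − rank(A − λI):
  rank(A − (5)·I) = 1, so dim ker(A − (5)·I) = n − 1 = 2

Summary:
  λ = 5: algebraic multiplicity = 3, geometric multiplicity = 2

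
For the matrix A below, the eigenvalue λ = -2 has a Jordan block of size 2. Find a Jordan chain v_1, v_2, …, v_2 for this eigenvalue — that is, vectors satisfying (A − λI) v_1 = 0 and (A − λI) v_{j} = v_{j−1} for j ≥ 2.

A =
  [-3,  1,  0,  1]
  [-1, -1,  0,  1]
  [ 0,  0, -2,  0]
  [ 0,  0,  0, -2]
A Jordan chain for λ = -2 of length 2:
v_1 = (-1, -1, 0, 0)ᵀ
v_2 = (1, 0, 0, 0)ᵀ

Let N = A − (-2)·I. We want v_2 with N^2 v_2 = 0 but N^1 v_2 ≠ 0; then v_{j-1} := N · v_j for j = 2, …, 2.

Pick v_2 = (1, 0, 0, 0)ᵀ.
Then v_1 = N · v_2 = (-1, -1, 0, 0)ᵀ.

Sanity check: (A − (-2)·I) v_1 = (0, 0, 0, 0)ᵀ = 0. ✓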